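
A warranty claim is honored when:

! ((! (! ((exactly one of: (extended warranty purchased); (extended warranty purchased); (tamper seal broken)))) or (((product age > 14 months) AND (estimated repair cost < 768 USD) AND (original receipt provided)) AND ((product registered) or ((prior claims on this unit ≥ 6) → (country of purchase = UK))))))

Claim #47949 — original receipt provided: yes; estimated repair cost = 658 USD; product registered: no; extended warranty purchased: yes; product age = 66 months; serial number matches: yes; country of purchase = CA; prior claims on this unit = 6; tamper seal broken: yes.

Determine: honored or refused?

Atomic conditions:
  extended warranty purchased: yes → true
  tamper seal broken: yes → true
  product age > 14 months: 66 > 14 is true
  estimated repair cost < 768 USD: 658 < 768 is true
  original receipt provided: yes → true
  product registered: no → false
  prior claims on this unit ≥ 6: 6 ≥ 6 is true
  country of purchase = UK: CA == UK is false
Combine:
[1.1.1.1] exactly-one(true, true, true) = false
[1.1.1] NOT false = true
[1.1] NOT true = false
[1.2.1] true AND true AND true = true
[1.2.2.2] true → false = false
[1.2.2] false OR false = false
[1.2] true AND false = false
[1] false OR false = false
[root] NOT false = true
Overall: true → honored

Honored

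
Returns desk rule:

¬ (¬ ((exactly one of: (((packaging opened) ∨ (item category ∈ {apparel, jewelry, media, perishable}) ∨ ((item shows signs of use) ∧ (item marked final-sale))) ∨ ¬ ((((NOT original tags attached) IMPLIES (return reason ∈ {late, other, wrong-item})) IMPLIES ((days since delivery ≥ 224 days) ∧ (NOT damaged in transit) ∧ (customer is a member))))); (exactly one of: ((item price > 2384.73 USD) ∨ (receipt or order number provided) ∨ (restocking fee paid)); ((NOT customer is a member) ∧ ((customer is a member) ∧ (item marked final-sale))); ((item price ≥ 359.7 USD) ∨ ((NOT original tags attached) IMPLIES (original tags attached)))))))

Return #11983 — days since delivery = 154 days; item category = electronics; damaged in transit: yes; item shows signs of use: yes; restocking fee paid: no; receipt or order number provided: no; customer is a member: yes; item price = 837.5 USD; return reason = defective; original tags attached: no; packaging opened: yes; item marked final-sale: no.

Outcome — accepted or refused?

Atomic conditions:
  packaging opened: yes → true
  item category ∈ {apparel, jewelry, media, perishable}: electronics is not in the set → false
  item shows signs of use: yes → true
  item marked final-sale: no → false
  NOT original tags attached: no → true
  return reason ∈ {late, other, wrong-item}: defective is not in the set → false
  days since delivery ≥ 224 days: 154 ≥ 224 is false
  NOT damaged in transit: yes → false
  customer is a member: yes → true
  item price > 2384.73 USD: 837.5 > 2384.73 is false
  receipt or order number provided: no → false
  restocking fee paid: no → false
  NOT customer is a member: yes → false
  item price ≥ 359.7 USD: 837.5 ≥ 359.7 is true
  original tags attached: no → false
Combine:
[1.1.1.1.3] true AND false = false
[1.1.1.1] true OR false OR false = true
[1.1.1.2.1.1] true → false = false
[1.1.1.2.1.2] false AND false AND true = false
[1.1.1.2.1] false → false (antecedent false ⇒ implication holds) = true
[1.1.1.2] NOT true = false
[1.1.1] true OR false = true
[1.1.2.1] false OR false OR false = false
[1.1.2.2.2] true AND false = false
[1.1.2.2] false AND false = false
[1.1.2.3.2] true → false = false
[1.1.2.3] true OR false = true
[1.1.2] exactly-one(false, false, true) = true
[1.1] exactly-one(true, true) = false
[1] NOT false = true
[root] NOT true = false
Overall: false → refused

Refused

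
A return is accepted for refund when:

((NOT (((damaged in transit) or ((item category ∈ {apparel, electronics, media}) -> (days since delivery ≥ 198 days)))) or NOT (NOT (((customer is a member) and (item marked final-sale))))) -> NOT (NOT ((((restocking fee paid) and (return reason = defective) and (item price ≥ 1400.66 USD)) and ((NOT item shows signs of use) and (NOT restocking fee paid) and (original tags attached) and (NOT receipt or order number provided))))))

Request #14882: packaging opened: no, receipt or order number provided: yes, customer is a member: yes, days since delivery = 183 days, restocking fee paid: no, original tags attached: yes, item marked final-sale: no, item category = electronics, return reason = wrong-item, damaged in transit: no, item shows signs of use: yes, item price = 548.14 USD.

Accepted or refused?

Refused

Atomic conditions:
  damaged in transit: no → false
  item category ∈ {apparel, electronics, media}: electronics is in the set → true
  days since delivery ≥ 198 days: 183 ≥ 198 is false
  customer is a member: yes → true
  item marked final-sale: no → false
  restocking fee paid: no → false
  return reason = defective: wrong-item == defective is false
  item price ≥ 1400.66 USD: 548.14 ≥ 1400.66 is false
  NOT item shows signs of use: yes → false
  NOT restocking fee paid: no → true
  original tags attached: yes → true
  NOT receipt or order number provided: yes → false
Combine:
[1.1.1.2] true → false = false
[1.1.1] false OR false = false
[1.1] NOT false = true
[1.2.1.1] true AND false = false
[1.2.1] NOT false = true
[1.2] NOT true = false
[1] true OR false = true
[2.1.1.1] false AND false AND false = false
[2.1.1.2] false AND true AND true AND false = false
[2.1.1] false AND false = false
[2.1] NOT false = true
[2] NOT true = false
[root] true → false = false
Overall: false → refused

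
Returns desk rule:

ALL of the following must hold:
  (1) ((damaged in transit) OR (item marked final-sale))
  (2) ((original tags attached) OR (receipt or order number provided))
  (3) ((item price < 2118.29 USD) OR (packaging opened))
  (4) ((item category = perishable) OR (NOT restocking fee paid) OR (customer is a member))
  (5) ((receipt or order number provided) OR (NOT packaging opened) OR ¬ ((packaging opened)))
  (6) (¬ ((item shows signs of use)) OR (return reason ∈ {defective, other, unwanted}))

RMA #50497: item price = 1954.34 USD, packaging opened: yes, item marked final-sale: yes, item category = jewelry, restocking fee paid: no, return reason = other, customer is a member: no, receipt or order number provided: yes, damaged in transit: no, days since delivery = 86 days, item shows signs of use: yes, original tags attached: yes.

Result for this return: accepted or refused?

Atomic conditions:
  damaged in transit: no → false
  item marked final-sale: yes → true
  original tags attached: yes → true
  receipt or order number provided: yes → true
  item price < 2118.29 USD: 1954.34 < 2118.29 is true
  packaging opened: yes → true
  item category = perishable: jewelry == perishable is false
  NOT restocking fee paid: no → true
  customer is a member: no → false
  NOT packaging opened: yes → false
  item shows signs of use: yes → true
  return reason ∈ {defective, other, unwanted}: other is in the set → true
Combine:
[1] false OR true = true
[2] true OR true = true
[3] true OR true = true
[4] false OR true OR false = true
[5.3] NOT true = false
[5] true OR false OR false = true
[6.1] NOT true = false
[6] false OR true = true
[root] true AND true AND true AND true AND true AND true = true
Overall: true → accepted

Accepted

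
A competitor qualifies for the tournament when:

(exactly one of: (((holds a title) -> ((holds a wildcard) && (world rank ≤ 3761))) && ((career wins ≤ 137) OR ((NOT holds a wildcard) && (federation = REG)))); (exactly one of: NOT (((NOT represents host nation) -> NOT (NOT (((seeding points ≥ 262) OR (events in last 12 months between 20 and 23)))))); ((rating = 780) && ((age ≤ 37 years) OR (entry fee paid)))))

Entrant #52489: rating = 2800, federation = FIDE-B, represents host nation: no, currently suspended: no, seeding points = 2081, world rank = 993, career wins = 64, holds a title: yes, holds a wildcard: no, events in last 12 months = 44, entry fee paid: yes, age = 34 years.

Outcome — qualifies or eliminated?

Atomic conditions:
  holds a title: yes → true
  holds a wildcard: no → false
  world rank ≤ 3761: 993 ≤ 3761 is true
  career wins ≤ 137: 64 ≤ 137 is true
  NOT holds a wildcard: no → true
  federation = REG: FIDE-B == REG is false
  NOT represents host nation: no → true
  seeding points ≥ 262: 2081 ≥ 262 is true
  events in last 12 months between 20 and 23: 44 in [20, 23] is false
  rating = 780: 2800 == 780 is false
  age ≤ 37 years: 34 ≤ 37 is true
  entry fee paid: yes → true
Combine:
[1.1.2] false AND true = false
[1.1] true → false = false
[1.2.2] true AND false = false
[1.2] true OR false = true
[1] false AND true = false
[2.1.1.2.1.1] true OR false = true
[2.1.1.2.1] NOT true = false
[2.1.1.2] NOT false = true
[2.1.1] true → true = true
[2.1] NOT true = false
[2.2.2] true OR true = true
[2.2] false AND true = false
[2] exactly-one(false, false) = false
[root] exactly-one(false, false) = false
Overall: false → eliminated

Eliminated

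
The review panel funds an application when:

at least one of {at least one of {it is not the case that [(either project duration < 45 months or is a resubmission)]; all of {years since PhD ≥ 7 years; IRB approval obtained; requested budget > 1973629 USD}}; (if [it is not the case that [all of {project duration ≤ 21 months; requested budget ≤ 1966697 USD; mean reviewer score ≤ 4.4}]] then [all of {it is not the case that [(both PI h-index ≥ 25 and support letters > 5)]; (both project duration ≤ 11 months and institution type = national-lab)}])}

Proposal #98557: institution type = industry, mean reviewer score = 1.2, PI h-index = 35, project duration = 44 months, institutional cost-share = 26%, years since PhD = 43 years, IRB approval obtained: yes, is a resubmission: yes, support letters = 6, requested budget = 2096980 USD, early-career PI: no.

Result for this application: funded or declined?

Funded

Atomic conditions:
  project duration < 45 months: 44 < 45 is true
  is a resubmission: yes → true
  years since PhD ≥ 7 years: 43 ≥ 7 is true
  IRB approval obtained: yes → true
  requested budget > 1973629 USD: 2096980 > 1973629 is true
  project duration ≤ 21 months: 44 ≤ 21 is false
  requested budget ≤ 1966697 USD: 2096980 ≤ 1966697 is false
  mean reviewer score ≤ 4.4: 1.2 ≤ 4.4 is true
  PI h-index ≥ 25: 35 ≥ 25 is true
  support letters > 5: 6 > 5 is true
  project duration ≤ 11 months: 44 ≤ 11 is false
  institution type = national-lab: industry == national-lab is false
Combine:
[1.1.1] true OR true = true
[1.1] NOT true = false
[1.2] true AND true AND true = true
[1] false OR true = true
[2.1.1] false AND false AND true = false
[2.1] NOT false = true
[2.2.1.1] true AND true = true
[2.2.1] NOT true = false
[2.2.2] false AND false = false
[2.2] false AND false = false
[2] true → false = false
[root] true OR false = true
Overall: true → funded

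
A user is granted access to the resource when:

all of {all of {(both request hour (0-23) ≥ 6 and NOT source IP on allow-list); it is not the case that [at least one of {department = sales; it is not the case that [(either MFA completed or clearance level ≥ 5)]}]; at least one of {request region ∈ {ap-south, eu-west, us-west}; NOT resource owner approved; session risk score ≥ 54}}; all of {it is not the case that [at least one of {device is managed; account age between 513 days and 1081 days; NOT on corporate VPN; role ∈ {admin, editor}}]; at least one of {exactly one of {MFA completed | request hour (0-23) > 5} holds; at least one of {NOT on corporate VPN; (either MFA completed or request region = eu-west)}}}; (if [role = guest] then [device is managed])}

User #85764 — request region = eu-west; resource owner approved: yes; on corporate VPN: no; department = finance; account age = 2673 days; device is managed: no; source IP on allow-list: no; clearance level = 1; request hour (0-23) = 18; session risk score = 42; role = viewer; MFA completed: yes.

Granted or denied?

Atomic conditions:
  request hour (0-23) ≥ 6: 18 ≥ 6 is true
  NOT source IP on allow-list: no → true
  department = sales: finance == sales is false
  MFA completed: yes → true
  clearance level ≥ 5: 1 ≥ 5 is false
  request region ∈ {ap-south, eu-west, us-west}: eu-west is in the set → true
  NOT resource owner approved: yes → false
  session risk score ≥ 54: 42 ≥ 54 is false
  device is managed: no → false
  account age between 513 days and 1081 days: 2673 in [513, 1081] is false
  NOT on corporate VPN: no → true
  role ∈ {admin, editor}: viewer is not in the set → false
  request hour (0-23) > 5: 18 > 5 is true
  request region = eu-west: eu-west == eu-west is true
  role = guest: viewer == guest is false
Combine:
[1.1] true AND true = true
[1.2.1.2.1] true OR false = true
[1.2.1.2] NOT true = false
[1.2.1] false OR false = false
[1.2] NOT false = true
[1.3] true OR false OR false = true
[1] true AND true AND true = true
[2.1.1] false OR false OR true OR false = true
[2.1] NOT true = false
[2.2.1] exactly-one(true, true) = false
[2.2.2.2] true OR true = true
[2.2.2] true OR true = true
[2.2] false OR true = true
[2] false AND true = false
[3] false → false (antecedent false ⇒ implication holds) = true
[root] true AND false AND true = false
Overall: false → denied

Denied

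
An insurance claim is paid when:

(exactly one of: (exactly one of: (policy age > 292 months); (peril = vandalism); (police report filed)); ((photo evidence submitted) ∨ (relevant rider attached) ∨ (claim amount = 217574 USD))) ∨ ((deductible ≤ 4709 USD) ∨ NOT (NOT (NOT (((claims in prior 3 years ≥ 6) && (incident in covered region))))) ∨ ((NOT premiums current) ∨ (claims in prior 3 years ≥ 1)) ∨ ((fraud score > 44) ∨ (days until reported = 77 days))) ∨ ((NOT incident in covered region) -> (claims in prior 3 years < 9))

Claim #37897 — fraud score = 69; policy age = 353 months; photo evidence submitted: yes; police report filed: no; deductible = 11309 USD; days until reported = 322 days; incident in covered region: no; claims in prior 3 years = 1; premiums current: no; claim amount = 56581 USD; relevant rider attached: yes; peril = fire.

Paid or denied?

Atomic conditions:
  policy age > 292 months: 353 > 292 is true
  peril = vandalism: fire == vandalism is false
  police report filed: no → false
  photo evidence submitted: yes → true
  relevant rider attached: yes → true
  claim amount = 217574 USD: 56581 == 217574 is false
  deductible ≤ 4709 USD: 11309 ≤ 4709 is false
  claims in prior 3 years ≥ 6: 1 ≥ 6 is false
  incident in covered region: no → false
  NOT premiums current: no → true
  claims in prior 3 years ≥ 1: 1 ≥ 1 is true
  fraud score > 44: 69 > 44 is true
  days until reported = 77 days: 322 == 77 is false
  NOT incident in covered region: no → true
  claims in prior 3 years < 9: 1 < 9 is true
Combine:
[1.1] exactly-one(true, false, false) = true
[1.2] true OR true OR false = true
[1] exactly-one(true, true) = false
[2.2.1.1.1] false AND false = false
[2.2.1.1] NOT false = true
[2.2.1] NOT true = false
[2.2] NOT false = true
[2.3] true OR true = true
[2.4] true OR false = true
[2] false OR true OR true OR true = true
[3] true → true = true
[root] false OR true OR true = true
Overall: true → paid

Paid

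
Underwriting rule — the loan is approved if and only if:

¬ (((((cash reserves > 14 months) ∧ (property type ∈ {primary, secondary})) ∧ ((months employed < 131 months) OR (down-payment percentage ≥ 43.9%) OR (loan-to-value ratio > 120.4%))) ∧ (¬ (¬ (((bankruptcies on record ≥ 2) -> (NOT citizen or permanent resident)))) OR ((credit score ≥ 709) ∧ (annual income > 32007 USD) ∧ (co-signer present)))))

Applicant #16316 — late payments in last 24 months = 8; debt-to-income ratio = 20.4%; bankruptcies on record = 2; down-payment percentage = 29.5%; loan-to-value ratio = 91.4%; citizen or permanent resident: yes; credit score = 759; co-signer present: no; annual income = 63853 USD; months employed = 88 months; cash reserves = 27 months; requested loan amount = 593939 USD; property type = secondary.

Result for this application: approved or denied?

Atomic conditions:
  cash reserves > 14 months: 27 > 14 is true
  property type ∈ {primary, secondary}: secondary is in the set → true
  months employed < 131 months: 88 < 131 is true
  down-payment percentage ≥ 43.9%: 29.5 ≥ 43.9 is false
  loan-to-value ratio > 120.4%: 91.4 > 120.4 is false
  bankruptcies on record ≥ 2: 2 ≥ 2 is true
  NOT citizen or permanent resident: yes → false
  credit score ≥ 709: 759 ≥ 709 is true
  annual income > 32007 USD: 63853 > 32007 is true
  co-signer present: no → false
Combine:
[1.1.1] true AND true = true
[1.1.2] true OR false OR false = true
[1.1] true AND true = true
[1.2.1.1.1] true → false = false
[1.2.1.1] NOT false = true
[1.2.1] NOT true = false
[1.2.2] true AND true AND false = false
[1.2] false OR false = false
[1] true AND false = false
[root] NOT false = true
Overall: true → approved

Approved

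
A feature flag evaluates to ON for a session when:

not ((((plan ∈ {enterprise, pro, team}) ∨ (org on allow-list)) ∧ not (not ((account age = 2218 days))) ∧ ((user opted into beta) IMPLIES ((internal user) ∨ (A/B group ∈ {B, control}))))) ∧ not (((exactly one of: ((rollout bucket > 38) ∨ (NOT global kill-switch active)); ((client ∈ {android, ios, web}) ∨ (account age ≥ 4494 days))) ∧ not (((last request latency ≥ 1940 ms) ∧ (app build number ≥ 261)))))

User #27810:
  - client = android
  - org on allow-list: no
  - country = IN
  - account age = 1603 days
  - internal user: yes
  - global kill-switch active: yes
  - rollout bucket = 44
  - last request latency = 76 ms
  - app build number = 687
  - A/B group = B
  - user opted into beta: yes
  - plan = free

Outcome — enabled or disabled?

Enabled

Atomic conditions:
  plan ∈ {enterprise, pro, team}: free is not in the set → false
  org on allow-list: no → false
  account age = 2218 days: 1603 == 2218 is false
  user opted into beta: yes → true
  internal user: yes → true
  A/B group ∈ {B, control}: B is in the set → true
  rollout bucket > 38: 44 > 38 is true
  NOT global kill-switch active: yes → false
  client ∈ {android, ios, web}: android is in the set → true
  account age ≥ 4494 days: 1603 ≥ 4494 is false
  last request latency ≥ 1940 ms: 76 ≥ 1940 is false
  app build number ≥ 261: 687 ≥ 261 is true
Combine:
[1.1.1] false OR false = false
[1.1.2.1] NOT false = true
[1.1.2] NOT true = false
[1.1.3.2] true OR true = true
[1.1.3] true → true = true
[1.1] false AND false AND true = false
[1] NOT false = true
[2.1.1.1] true OR false = true
[2.1.1.2] true OR false = true
[2.1.1] exactly-one(true, true) = false
[2.1.2.1] false AND true = false
[2.1.2] NOT false = true
[2.1] false AND true = false
[2] NOT false = true
[root] true AND true = true
Overall: true → enabled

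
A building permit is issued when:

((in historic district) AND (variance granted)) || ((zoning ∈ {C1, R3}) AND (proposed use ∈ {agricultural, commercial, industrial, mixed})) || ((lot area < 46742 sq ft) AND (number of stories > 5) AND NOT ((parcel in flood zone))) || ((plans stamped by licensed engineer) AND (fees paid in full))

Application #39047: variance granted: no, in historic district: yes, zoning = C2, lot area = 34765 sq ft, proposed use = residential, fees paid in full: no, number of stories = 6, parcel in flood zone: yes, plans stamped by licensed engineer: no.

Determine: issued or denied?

Atomic conditions:
  in historic district: yes → true
  variance granted: no → false
  zoning ∈ {C1, R3}: C2 is not in the set → false
  proposed use ∈ {agricultural, commercial, industrial, mixed}: residential is not in the set → false
  lot area < 46742 sq ft: 34765 < 46742 is true
  number of stories > 5: 6 > 5 is true
  parcel in flood zone: yes → true
  plans stamped by licensed engineer: no → false
  fees paid in full: no → false
Combine:
[1] true AND false = false
[2] false AND false = false
[3.3] NOT true = false
[3] true AND true AND false = false
[4] false AND false = false
[root] false OR false OR false OR false = false
Overall: false → denied

Denied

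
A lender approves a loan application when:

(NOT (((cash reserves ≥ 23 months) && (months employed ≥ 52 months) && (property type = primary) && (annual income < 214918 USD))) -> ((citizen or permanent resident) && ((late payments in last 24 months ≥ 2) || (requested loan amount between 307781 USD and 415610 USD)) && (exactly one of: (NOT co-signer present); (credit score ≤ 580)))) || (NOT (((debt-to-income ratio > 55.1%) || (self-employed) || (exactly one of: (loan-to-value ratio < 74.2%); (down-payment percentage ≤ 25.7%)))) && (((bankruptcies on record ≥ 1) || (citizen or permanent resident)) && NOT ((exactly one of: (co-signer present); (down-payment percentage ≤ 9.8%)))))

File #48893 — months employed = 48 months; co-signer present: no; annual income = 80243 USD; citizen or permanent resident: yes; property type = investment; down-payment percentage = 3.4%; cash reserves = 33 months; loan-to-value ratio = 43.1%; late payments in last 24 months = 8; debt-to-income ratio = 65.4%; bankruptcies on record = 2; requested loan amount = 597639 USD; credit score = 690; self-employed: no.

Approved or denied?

Atomic conditions:
  cash reserves ≥ 23 months: 33 ≥ 23 is true
  months employed ≥ 52 months: 48 ≥ 52 is false
  property type = primary: investment == primary is false
  annual income < 214918 USD: 80243 < 214918 is true
  citizen or permanent resident: yes → true
  late payments in last 24 months ≥ 2: 8 ≥ 2 is true
  requested loan amount between 307781 USD and 415610 USD: 597639 in [307781, 415610] is false
  NOT co-signer present: no → true
  credit score ≤ 580: 690 ≤ 580 is false
  debt-to-income ratio > 55.1%: 65.4 > 55.1 is true
  self-employed: no → false
  loan-to-value ratio < 74.2%: 43.1 < 74.2 is true
  down-payment percentage ≤ 25.7%: 3.4 ≤ 25.7 is true
  bankruptcies on record ≥ 1: 2 ≥ 1 is true
  co-signer present: no → false
  down-payment percentage ≤ 9.8%: 3.4 ≤ 9.8 is true
Combine:
[1.1.1] true AND false AND false AND true = false
[1.1] NOT false = true
[1.2.2] true OR false = true
[1.2.3] exactly-one(true, false) = true
[1.2] true AND true AND true = true
[1] true → true = true
[2.1.1.3] exactly-one(true, true) = false
[2.1.1] true OR false OR false = true
[2.1] NOT true = false
[2.2.1] true OR true = true
[2.2.2.1] exactly-one(false, true) = true
[2.2.2] NOT true = false
[2.2] true AND false = false
[2] false AND false = false
[root] true OR false = true
Overall: true → approved

Approved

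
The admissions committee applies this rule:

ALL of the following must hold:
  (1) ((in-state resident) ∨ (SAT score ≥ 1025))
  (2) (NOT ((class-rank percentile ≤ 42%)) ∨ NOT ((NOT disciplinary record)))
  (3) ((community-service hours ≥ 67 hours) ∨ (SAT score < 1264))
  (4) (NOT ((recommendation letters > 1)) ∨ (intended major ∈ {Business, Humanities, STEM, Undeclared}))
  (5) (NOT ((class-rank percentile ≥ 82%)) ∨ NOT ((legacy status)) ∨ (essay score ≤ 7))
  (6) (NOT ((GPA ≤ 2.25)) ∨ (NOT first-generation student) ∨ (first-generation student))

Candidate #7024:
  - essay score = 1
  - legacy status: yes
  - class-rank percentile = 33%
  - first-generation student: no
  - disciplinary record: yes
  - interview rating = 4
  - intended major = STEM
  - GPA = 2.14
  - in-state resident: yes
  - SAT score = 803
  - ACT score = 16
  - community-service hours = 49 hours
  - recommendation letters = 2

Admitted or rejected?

Admitted

Atomic conditions:
  in-state resident: yes → true
  SAT score ≥ 1025: 803 ≥ 1025 is false
  class-rank percentile ≤ 42%: 33 ≤ 42 is true
  NOT disciplinary record: yes → false
  community-service hours ≥ 67 hours: 49 ≥ 67 is false
  SAT score < 1264: 803 < 1264 is true
  recommendation letters > 1: 2 > 1 is true
  intended major ∈ {Business, Humanities, STEM, Undeclared}: STEM is in the set → true
  class-rank percentile ≥ 82%: 33 ≥ 82 is false
  legacy status: yes → true
  essay score ≤ 7: 1 ≤ 7 is true
  GPA ≤ 2.25: 2.14 ≤ 2.25 is true
  NOT first-generation student: no → true
  first-generation student: no → false
Combine:
[1] true OR false = true
[2.1] NOT true = false
[2.2] NOT false = true
[2] false OR true = true
[3] false OR true = true
[4.1] NOT true = false
[4] false OR true = true
[5.1] NOT false = true
[5.2] NOT true = false
[5] true OR false OR true = true
[6.1] NOT true = false
[6] false OR true OR false = true
[root] true AND true AND true AND true AND true AND true = true
Overall: true → admitted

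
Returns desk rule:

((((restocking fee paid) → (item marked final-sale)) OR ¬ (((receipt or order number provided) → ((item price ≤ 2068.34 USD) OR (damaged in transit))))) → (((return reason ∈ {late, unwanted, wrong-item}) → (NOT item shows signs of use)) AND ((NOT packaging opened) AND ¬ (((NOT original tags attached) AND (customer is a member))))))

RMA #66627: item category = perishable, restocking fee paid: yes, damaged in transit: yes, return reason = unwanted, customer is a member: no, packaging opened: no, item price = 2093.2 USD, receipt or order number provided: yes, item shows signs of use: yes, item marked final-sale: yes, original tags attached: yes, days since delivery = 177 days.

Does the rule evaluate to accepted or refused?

Atomic conditions:
  restocking fee paid: yes → true
  item marked final-sale: yes → true
  receipt or order number provided: yes → true
  item price ≤ 2068.34 USD: 2093.2 ≤ 2068.34 is false
  damaged in transit: yes → true
  return reason ∈ {late, unwanted, wrong-item}: unwanted is in the set → true
  NOT item shows signs of use: yes → false
  NOT packaging opened: no → true
  NOT original tags attached: yes → false
  customer is a member: no → false
Combine:
[1.1] true → true = true
[1.2.1.2] false OR true = true
[1.2.1] true → true = true
[1.2] NOT true = false
[1] true OR false = true
[2.1] true → false = false
[2.2.2.1] false AND false = false
[2.2.2] NOT false = true
[2.2] true AND true = true
[2] false AND true = false
[root] true → false = false
Overall: false → refused

Refused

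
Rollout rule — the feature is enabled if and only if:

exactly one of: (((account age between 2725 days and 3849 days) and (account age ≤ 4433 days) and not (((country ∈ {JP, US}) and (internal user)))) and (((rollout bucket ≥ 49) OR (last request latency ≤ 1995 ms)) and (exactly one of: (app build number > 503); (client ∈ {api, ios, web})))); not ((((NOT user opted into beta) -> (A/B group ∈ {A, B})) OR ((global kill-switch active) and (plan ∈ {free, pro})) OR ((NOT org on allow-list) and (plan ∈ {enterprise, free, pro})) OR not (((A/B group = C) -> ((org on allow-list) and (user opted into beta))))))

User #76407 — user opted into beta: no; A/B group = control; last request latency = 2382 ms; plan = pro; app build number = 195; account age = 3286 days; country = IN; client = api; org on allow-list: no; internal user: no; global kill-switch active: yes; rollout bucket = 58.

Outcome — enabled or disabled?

Enabled

Atomic conditions:
  account age between 2725 days and 3849 days: 3286 in [2725, 3849] is true
  account age ≤ 4433 days: 3286 ≤ 4433 is true
  country ∈ {JP, US}: IN is not in the set → false
  internal user: no → false
  rollout bucket ≥ 49: 58 ≥ 49 is true
  last request latency ≤ 1995 ms: 2382 ≤ 1995 is false
  app build number > 503: 195 > 503 is false
  client ∈ {api, ios, web}: api is in the set → true
  NOT user opted into beta: no → true
  A/B group ∈ {A, B}: control is not in the set → false
  global kill-switch active: yes → true
  plan ∈ {free, pro}: pro is in the set → true
  NOT org on allow-list: no → true
  plan ∈ {enterprise, free, pro}: pro is in the set → true
  A/B group = C: control == C is false
  org on allow-list: no → false
  user opted into beta: no → false
Combine:
[1.1.3.1] false AND false = false
[1.1.3] NOT false = true
[1.1] true AND true AND true = true
[1.2.1] true OR false = true
[1.2.2] exactly-one(false, true) = true
[1.2] true AND true = true
[1] true AND true = true
[2.1.1] true → false = false
[2.1.2] true AND true = true
[2.1.3] true AND true = true
[2.1.4.1.2] false AND false = false
[2.1.4.1] false → false (antecedent false ⇒ implication holds) = true
[2.1.4] NOT true = false
[2.1] false OR true OR true OR false = true
[2] NOT true = false
[root] exactly-one(true, false) = true
Overall: true → enabled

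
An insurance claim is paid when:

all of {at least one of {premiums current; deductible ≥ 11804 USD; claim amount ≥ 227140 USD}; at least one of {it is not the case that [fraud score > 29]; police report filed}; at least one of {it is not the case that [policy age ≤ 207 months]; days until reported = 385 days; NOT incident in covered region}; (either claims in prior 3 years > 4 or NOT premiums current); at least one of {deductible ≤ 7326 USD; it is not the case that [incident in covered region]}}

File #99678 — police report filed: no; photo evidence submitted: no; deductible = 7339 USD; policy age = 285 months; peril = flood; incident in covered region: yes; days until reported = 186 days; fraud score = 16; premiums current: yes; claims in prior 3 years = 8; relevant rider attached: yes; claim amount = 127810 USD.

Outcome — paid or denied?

Denied

Atomic conditions:
  premiums current: yes → true
  deductible ≥ 11804 USD: 7339 ≥ 11804 is false
  claim amount ≥ 227140 USD: 127810 ≥ 227140 is false
  fraud score > 29: 16 > 29 is false
  police report filed: no → false
  policy age ≤ 207 months: 285 ≤ 207 is false
  days until reported = 385 days: 186 == 385 is false
  NOT incident in covered region: yes → false
  claims in prior 3 years > 4: 8 > 4 is true
  NOT premiums current: yes → false
  deductible ≤ 7326 USD: 7339 ≤ 7326 is false
  incident in covered region: yes → true
Combine:
[1] true OR false OR false = true
[2.1] NOT false = true
[2] true OR false = true
[3.1] NOT false = true
[3] true OR false OR false = true
[4] true OR false = true
[5.2] NOT true = false
[5] false OR false = false
[root] true AND true AND true AND true AND false = false
Overall: false → denied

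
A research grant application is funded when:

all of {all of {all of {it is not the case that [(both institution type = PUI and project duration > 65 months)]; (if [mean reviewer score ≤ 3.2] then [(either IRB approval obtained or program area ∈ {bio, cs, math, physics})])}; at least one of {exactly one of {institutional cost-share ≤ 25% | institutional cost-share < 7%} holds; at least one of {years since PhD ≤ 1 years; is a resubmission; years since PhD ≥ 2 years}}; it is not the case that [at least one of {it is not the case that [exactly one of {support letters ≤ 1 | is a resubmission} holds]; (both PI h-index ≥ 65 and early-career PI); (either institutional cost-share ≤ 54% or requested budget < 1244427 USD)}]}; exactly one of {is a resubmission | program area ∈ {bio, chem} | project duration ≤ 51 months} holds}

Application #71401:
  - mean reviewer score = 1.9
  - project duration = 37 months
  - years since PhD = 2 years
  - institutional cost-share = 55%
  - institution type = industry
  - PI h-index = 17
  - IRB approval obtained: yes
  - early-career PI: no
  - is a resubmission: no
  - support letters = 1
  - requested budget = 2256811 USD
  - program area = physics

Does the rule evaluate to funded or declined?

Atomic conditions:
  institution type = PUI: industry == PUI is false
  project duration > 65 months: 37 > 65 is false
  mean reviewer score ≤ 3.2: 1.9 ≤ 3.2 is true
  IRB approval obtained: yes → true
  program area ∈ {bio, cs, math, physics}: physics is in the set → true
  institutional cost-share ≤ 25%: 55 ≤ 25 is false
  institutional cost-share < 7%: 55 < 7 is false
  years since PhD ≤ 1 years: 2 ≤ 1 is false
  is a resubmission: no → false
  years since PhD ≥ 2 years: 2 ≥ 2 is true
  support letters ≤ 1: 1 ≤ 1 is true
  PI h-index ≥ 65: 17 ≥ 65 is false
  early-career PI: no → false
  institutional cost-share ≤ 54%: 55 ≤ 54 is false
  requested budget < 1244427 USD: 2256811 < 1244427 is false
  program area ∈ {bio, chem}: physics is not in the set → false
  project duration ≤ 51 months: 37 ≤ 51 is true
Combine:
[1.1.1.1] false AND false = false
[1.1.1] NOT false = true
[1.1.2.2] true OR true = true
[1.1.2] true → true = true
[1.1] true AND true = true
[1.2.1] exactly-one(false, false) = false
[1.2.2] false OR false OR true = true
[1.2] false OR true = true
[1.3.1.1.1] exactly-one(true, false) = true
[1.3.1.1] NOT true = false
[1.3.1.2] false AND false = false
[1.3.1.3] false OR false = false
[1.3.1] false OR false OR false = false
[1.3] NOT false = true
[1] true AND true AND true = true
[2] exactly-one(false, false, true) = true
[root] true AND true = true
Overall: true → funded

Funded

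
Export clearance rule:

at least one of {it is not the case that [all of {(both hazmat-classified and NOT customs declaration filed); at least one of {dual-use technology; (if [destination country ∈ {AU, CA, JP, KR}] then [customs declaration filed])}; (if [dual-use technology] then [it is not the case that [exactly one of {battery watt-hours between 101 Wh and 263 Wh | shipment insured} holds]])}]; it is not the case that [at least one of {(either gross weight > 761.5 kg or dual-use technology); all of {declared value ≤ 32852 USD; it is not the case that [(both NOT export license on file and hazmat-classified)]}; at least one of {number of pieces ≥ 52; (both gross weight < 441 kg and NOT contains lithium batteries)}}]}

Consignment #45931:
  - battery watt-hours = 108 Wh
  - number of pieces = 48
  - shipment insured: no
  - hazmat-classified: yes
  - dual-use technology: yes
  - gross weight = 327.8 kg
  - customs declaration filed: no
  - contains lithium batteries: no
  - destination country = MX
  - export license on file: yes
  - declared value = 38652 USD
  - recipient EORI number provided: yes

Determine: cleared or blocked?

Atomic conditions:
  hazmat-classified: yes → true
  NOT customs declaration filed: no → true
  dual-use technology: yes → true
  destination country ∈ {AU, CA, JP, KR}: MX is not in the set → false
  customs declaration filed: no → false
  battery watt-hours between 101 Wh and 263 Wh: 108 in [101, 263] is true
  shipment insured: no → false
  gross weight > 761.5 kg: 327.8 > 761.5 is false
  declared value ≤ 32852 USD: 38652 ≤ 32852 is false
  NOT export license on file: yes → false
  number of pieces ≥ 52: 48 ≥ 52 is false
  gross weight < 441 kg: 327.8 < 441 is true
  NOT contains lithium batteries: no → true
Combine:
[1.1.1] true AND true = true
[1.1.2.2] false → false (antecedent false ⇒ implication holds) = true
[1.1.2] true OR true = true
[1.1.3.2.1] exactly-one(true, false) = true
[1.1.3.2] NOT true = false
[1.1.3] true → false = false
[1.1] true AND true AND false = false
[1] NOT false = true
[2.1.1] false OR true = true
[2.1.2.2.1] false AND true = false
[2.1.2.2] NOT false = true
[2.1.2] false AND true = false
[2.1.3.2] true AND true = true
[2.1.3] false OR true = true
[2.1] true OR false OR true = true
[2] NOT true = false
[root] true OR false = true
Overall: true → cleared

Cleared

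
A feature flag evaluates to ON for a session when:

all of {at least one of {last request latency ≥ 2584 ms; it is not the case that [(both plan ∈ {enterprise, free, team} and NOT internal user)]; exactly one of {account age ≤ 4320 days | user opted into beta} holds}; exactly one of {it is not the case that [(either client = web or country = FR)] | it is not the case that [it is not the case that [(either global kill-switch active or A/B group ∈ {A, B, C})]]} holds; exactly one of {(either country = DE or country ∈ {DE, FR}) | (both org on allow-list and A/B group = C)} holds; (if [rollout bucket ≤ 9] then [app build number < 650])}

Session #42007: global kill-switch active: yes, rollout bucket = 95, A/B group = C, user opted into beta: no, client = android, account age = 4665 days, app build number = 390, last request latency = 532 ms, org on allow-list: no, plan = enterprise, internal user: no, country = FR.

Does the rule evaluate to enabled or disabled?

Disabled

Atomic conditions:
  last request latency ≥ 2584 ms: 532 ≥ 2584 is false
  plan ∈ {enterprise, free, team}: enterprise is in the set → true
  NOT internal user: no → true
  account age ≤ 4320 days: 4665 ≤ 4320 is false
  user opted into beta: no → false
  client = web: android == web is false
  country = FR: FR == FR is true
  global kill-switch active: yes → true
  A/B group ∈ {A, B, C}: C is in the set → true
  country = DE: FR == DE is false
  country ∈ {DE, FR}: FR is in the set → true
  org on allow-list: no → false
  A/B group = C: C == C is true
  rollout bucket ≤ 9: 95 ≤ 9 is false
  app build number < 650: 390 < 650 is true
Combine:
[1.2.1] true AND true = true
[1.2] NOT true = false
[1.3] exactly-one(false, false) = false
[1] false OR false OR false = false
[2.1.1] false OR true = true
[2.1] NOT true = false
[2.2.1.1] true OR true = true
[2.2.1] NOT true = false
[2.2] NOT false = true
[2] exactly-one(false, true) = true
[3.1] false OR true = true
[3.2] false AND true = false
[3] exactly-one(true, false) = true
[4] false → true (antecedent false ⇒ implication holds) = true
[root] false AND true AND true AND true = false
Overall: false → disabled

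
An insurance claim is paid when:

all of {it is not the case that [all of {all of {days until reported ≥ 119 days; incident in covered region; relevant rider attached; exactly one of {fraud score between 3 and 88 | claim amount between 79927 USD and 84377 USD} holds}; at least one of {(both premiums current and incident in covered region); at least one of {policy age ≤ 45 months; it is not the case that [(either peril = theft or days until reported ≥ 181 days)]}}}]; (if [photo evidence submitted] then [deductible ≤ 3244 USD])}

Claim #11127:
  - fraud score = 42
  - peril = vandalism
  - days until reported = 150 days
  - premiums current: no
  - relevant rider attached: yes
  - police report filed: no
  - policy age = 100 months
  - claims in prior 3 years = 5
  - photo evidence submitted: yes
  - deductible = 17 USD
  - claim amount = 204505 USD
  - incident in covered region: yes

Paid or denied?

Denied

Atomic conditions:
  days until reported ≥ 119 days: 150 ≥ 119 is true
  incident in covered region: yes → true
  relevant rider attached: yes → true
  fraud score between 3 and 88: 42 in [3, 88] is true
  claim amount between 79927 USD and 84377 USD: 204505 in [79927, 84377] is false
  premiums current: no → false
  policy age ≤ 45 months: 100 ≤ 45 is false
  peril = theft: vandalism == theft is false
  days until reported ≥ 181 days: 150 ≥ 181 is false
  photo evidence submitted: yes → true
  deductible ≤ 3244 USD: 17 ≤ 3244 is true
Combine:
[1.1.1.4] exactly-one(true, false) = true
[1.1.1] true AND true AND true AND true = true
[1.1.2.1] false AND true = false
[1.1.2.2.2.1] false OR false = false
[1.1.2.2.2] NOT false = true
[1.1.2.2] false OR true = true
[1.1.2] false OR true = true
[1.1] true AND true = true
[1] NOT true = false
[2] true → true = true
[root] false AND true = false
Overall: false → denied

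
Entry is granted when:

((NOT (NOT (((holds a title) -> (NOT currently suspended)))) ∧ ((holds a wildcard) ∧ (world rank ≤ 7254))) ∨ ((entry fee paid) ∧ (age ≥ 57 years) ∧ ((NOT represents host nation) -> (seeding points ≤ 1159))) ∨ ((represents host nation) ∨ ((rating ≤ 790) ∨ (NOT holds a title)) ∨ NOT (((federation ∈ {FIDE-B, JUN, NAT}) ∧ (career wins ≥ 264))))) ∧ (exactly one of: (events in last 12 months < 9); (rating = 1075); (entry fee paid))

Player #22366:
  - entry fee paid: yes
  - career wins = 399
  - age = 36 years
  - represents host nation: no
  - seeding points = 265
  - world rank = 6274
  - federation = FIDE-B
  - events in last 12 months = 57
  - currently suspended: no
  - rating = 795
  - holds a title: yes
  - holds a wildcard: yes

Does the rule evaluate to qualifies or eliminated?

Qualifies

Atomic conditions:
  holds a title: yes → true
  NOT currently suspended: no → true
  holds a wildcard: yes → true
  world rank ≤ 7254: 6274 ≤ 7254 is true
  entry fee paid: yes → true
  age ≥ 57 years: 36 ≥ 57 is false
  NOT represents host nation: no → true
  seeding points ≤ 1159: 265 ≤ 1159 is true
  represents host nation: no → false
  rating ≤ 790: 795 ≤ 790 is false
  NOT holds a title: yes → false
  federation ∈ {FIDE-B, JUN, NAT}: FIDE-B is in the set → true
  career wins ≥ 264: 399 ≥ 264 is true
  events in last 12 months < 9: 57 < 9 is false
  rating = 1075: 795 == 1075 is false
Combine:
[1.1.1.1.1] true → true = true
[1.1.1.1] NOT true = false
[1.1.1] NOT false = true
[1.1.2] true AND true = true
[1.1] true AND true = true
[1.2.3] true → true = true
[1.2] true AND false AND true = false
[1.3.2] false OR false = false
[1.3.3.1] true AND true = true
[1.3.3] NOT true = false
[1.3] false OR false OR false = false
[1] true OR false OR false = true
[2] exactly-one(false, false, true) = true
[root] true AND true = true
Overall: true → qualifies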